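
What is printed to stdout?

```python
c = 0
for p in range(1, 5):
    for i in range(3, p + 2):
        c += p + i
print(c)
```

p=2,i=3: c = 0+5 = 5
p=3,i=3: c = 5+6 = 11
p=3,i=4: c = 11+7 = 18
p=4,i=3: c = 18+7 = 25
p=4,i=4: c = 25+8 = 33
p=4,i=5: c = 33+9 = 42

42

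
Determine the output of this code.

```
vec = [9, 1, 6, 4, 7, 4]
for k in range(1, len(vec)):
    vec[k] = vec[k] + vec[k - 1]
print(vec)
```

k=1: vec[1] = 1+9 = 10 → [9, 10, 6, 4, 7, 4]
k=2: vec[2] = 6+10 = 16 → [9, 10, 16, 4, 7, 4]
k=3: vec[3] = 4+16 = 20 → [9, 10, 16, 20, 7, 4]
k=4: vec[4] = 7+20 = 27 → [9, 10, 16, 20, 27, 4]
k=5: vec[5] = 4+27 = 31 → [9, 10, 16, 20, 27, 31]

[9, 10, 16, 20, 27, 31]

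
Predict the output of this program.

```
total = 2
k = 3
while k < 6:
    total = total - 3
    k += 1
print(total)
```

-7

k=3: total = 2-3 = -1
k=4: total = (-1)-3 = -4
k=5: total = (-4)-3 = -7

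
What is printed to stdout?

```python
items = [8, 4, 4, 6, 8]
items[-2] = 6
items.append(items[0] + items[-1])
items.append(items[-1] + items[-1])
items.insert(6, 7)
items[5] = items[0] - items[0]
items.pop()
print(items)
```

items[-2] = 6 → [8, 4, 4, 6, 8]
append items[0]+items[-1] = 8+8 = 16 → [8, 4, 4, 6, 8, 16]
append items[-1]+items[-1] = 16+16 = 32 → [8, 4, 4, 6, 8, 16, 32]
insert 7 at 6 → [8, 4, 4, 6, 8, 16, 7, 32]
items[5] = items[0]-items[0] = 8-8 = 0 → [8, 4, 4, 6, 8, 0, 7, 32]
pop() removes 32 → [8, 4, 4, 6, 8, 0, 7]

[8, 4, 4, 6, 8, 0, 7]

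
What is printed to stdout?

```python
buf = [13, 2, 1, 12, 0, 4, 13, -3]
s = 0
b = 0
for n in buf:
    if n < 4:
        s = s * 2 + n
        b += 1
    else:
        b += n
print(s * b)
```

n=13: not <4; b=13
n=2: <4, s = 0*2+2 = 2; b=14
n=1: <4, s = 2*2+1 = 5; b=15
n=12: not <4; b=27
n=0: <4, s = 5*2+0 = 10; b=28
n=4: not <4; b=32
n=13: not <4; b=45
n=-3: <4, s = 10*2+(-3) = 17; b=46
s*b = 17*46 = 782

782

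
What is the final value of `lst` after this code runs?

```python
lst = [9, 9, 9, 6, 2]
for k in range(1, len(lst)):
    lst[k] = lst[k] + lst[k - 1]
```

[9, 18, 27, 33, 35]

k=1: lst[1] = 9+9 = 18 → [9, 18, 9, 6, 2]
k=2: lst[2] = 9+18 = 27 → [9, 18, 27, 6, 2]
k=3: lst[3] = 6+27 = 33 → [9, 18, 27, 33, 2]
k=4: lst[4] = 2+33 = 35 → [9, 18, 27, 33, 35]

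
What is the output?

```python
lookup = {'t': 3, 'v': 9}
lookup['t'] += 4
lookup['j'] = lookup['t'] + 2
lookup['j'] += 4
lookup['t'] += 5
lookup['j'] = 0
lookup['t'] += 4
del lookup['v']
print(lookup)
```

lookup['t'] = 3+4 = 7 → {'t': 7, 'v': 9}
lookup['j'] = lookup['t']+2 = 9 → {'t': 7, 'v': 9, 'j': 9}
lookup['j'] = 9+4 = 13 → {'t': 7, 'v': 9, 'j': 13}
lookup['t'] = 7+5 = 12 → {'t': 12, 'v': 9, 'j': 13}
lookup['j'] = 0 → {'t': 12, 'v': 9, 'j': 0}
lookup['t'] = 12+4 = 16 → {'t': 16, 'v': 9, 'j': 0}
del 'v' → {'t': 16, 'j': 0}

{'t': 16, 'j': 0}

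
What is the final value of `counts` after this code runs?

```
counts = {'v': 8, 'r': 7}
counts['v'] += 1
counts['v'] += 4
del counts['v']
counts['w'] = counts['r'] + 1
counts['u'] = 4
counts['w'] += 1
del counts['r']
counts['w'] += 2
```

counts['v'] = 8+1 = 9 → {'v': 9, 'r': 7}
counts['v'] = 9+4 = 13 → {'v': 13, 'r': 7}
del 'v' → {'r': 7}
counts['w'] = counts['r']+1 = 8 → {'r': 7, 'w': 8}
counts['u'] = 4 → {'r': 7, 'w': 8, 'u': 4}
counts['w'] = 8+1 = 9 → {'r': 7, 'w': 9, 'u': 4}
del 'r' → {'w': 9, 'u': 4}
counts['w'] = 9+2 = 11 → {'w': 11, 'u': 4}

{'w': 11, 'u': 4}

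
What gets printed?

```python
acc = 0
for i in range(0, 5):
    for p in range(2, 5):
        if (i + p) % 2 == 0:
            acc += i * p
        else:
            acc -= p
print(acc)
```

i=0,p=2: even sum, acc = 0+0 = 0
i=0,p=3: odd sum, acc = 0-3 = -3
i=0,p=4: even sum, acc = (-3)+0 = -3
i=1,p=2: odd sum, acc = (-3)-2 = -5
i=1,p=3: even sum, acc = (-5)+3 = -2
i=1,p=4: odd sum, acc = (-2)-4 = -6
i=2,p=2: even sum, acc = (-6)+4 = -2
i=2,p=3: odd sum, acc = (-2)-3 = -5
i=2,p=4: even sum, acc = (-5)+8 = 3
i=3,p=2: odd sum, acc = 3-2 = 1
i=3,p=3: even sum, acc = 1+9 = 10
i=3,p=4: odd sum, acc = 10-4 = 6
i=4,p=2: even sum, acc = 6+8 = 14
i=4,p=3: odd sum, acc = 14-3 = 11
i=4,p=4: even sum, acc = 11+16 = 27

27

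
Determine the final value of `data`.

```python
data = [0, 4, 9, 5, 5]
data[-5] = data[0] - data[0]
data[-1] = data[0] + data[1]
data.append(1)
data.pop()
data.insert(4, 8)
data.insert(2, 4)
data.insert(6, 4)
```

[0, 4, 4, 9, 5, 8, 4, 4]

data[-5] = data[0]-data[0] = 0-0 = 0 → [0, 4, 9, 5, 5]
data[-1] = data[0]+data[1] = 0+4 = 4 → [0, 4, 9, 5, 4]
append 1 → [0, 4, 9, 5, 4, 1]
pop() removes 1 → [0, 4, 9, 5, 4]
insert 8 at 4 → [0, 4, 9, 5, 8, 4]
insert 4 at 2 → [0, 4, 4, 9, 5, 8, 4]
insert 4 at 6 → [0, 4, 4, 9, 5, 8, 4, 4]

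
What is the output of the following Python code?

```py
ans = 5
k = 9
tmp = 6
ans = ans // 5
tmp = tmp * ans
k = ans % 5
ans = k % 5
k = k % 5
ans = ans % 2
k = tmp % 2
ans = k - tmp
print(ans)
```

ans = 5//5 = 1
tmp = 6*1 = 6
k = 1%5 = 1
ans = 1%5 = 1
k = 1%5 = 1
ans = 1%2 = 1
k = 6%2 = 0
ans = 0-6 = -6

-6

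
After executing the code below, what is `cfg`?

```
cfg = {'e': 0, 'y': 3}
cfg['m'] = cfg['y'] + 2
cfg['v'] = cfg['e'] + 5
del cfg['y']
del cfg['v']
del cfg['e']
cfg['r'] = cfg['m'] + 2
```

{'m': 5, 'r': 7}

cfg['m'] = cfg['y']+2 = 5 → {'e': 0, 'y': 3, 'm': 5}
cfg['v'] = cfg['e']+5 = 5 → {'e': 0, 'y': 3, 'm': 5, 'v': 5}
del 'y' → {'e': 0, 'm': 5, 'v': 5}
del 'v' → {'e': 0, 'm': 5}
del 'e' → {'m': 5}
cfg['r'] = cfg['m']+2 = 7 → {'m': 5, 'r': 7}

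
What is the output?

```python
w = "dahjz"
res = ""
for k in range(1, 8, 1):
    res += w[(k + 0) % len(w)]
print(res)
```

k=1: add w[1]='a' → 'a'
k=2: add w[2]='h' → 'ah'
k=3: add w[3]='j' → 'ahj'
k=4: add w[4]='z' → 'ahjz'
k=5: add w[0]='d' → 'ahjzd'
k=6: add w[1]='a' → 'ahjzda'
k=7: add w[2]='h' → 'ahjzdah'

ahjzdah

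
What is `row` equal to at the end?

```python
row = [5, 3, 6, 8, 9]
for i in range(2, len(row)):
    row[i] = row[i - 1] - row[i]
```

i=2: row[2] = 3-6 = -3 → [5, 3, -3, 8, 9]
i=3: row[3] = (-3)-8 = -11 → [5, 3, -3, -11, 9]
i=4: row[4] = (-11)-9 = -20 → [5, 3, -3, -11, -20]

[5, 3, -3, -11, -20]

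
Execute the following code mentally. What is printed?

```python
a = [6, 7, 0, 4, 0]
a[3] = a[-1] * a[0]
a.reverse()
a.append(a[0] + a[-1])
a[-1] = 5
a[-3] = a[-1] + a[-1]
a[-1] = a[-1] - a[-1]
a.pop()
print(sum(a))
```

a[3] = a[-1]*a[0] = 0*6 = 0 → [6, 7, 0, 0, 0]
reverse → [0, 0, 0, 7, 6]
append a[0]+a[-1] = 0+6 = 6 → [0, 0, 0, 7, 6, 6]
a[-1] = 5 → [0, 0, 0, 7, 6, 5]
a[-3] = a[-1]+a[-1] = 5+5 = 10 → [0, 0, 0, 10, 6, 5]
a[-1] = a[-1]-a[-1] = 5-5 = 0 → [0, 0, 0, 10, 6, 0]
pop() removes 0 → [0, 0, 0, 10, 6]
sum = 16

16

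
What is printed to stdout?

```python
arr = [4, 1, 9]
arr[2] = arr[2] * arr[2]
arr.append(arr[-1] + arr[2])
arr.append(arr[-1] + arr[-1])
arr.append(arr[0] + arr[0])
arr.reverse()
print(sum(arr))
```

arr[2] = arr[2]*arr[2] = 9*9 = 81 → [4, 1, 81]
append arr[-1]+arr[2] = 81+81 = 162 → [4, 1, 81, 162]
append arr[-1]+arr[-1] = 162+162 = 324 → [4, 1, 81, 162, 324]
append arr[0]+arr[0] = 4+4 = 8 → [4, 1, 81, 162, 324, 8]
reverse → [8, 324, 162, 81, 1, 4]
sum = 580

580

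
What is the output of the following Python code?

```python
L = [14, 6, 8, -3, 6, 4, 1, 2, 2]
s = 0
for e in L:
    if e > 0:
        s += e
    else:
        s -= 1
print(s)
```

e=14: >0, s = 0+14 = 14
e=6: >0, s = 14+6 = 20
e=8: >0, s = 20+8 = 28
e=-3: not >0, s = 28-1 = 27
e=6: >0, s = 27+6 = 33
e=4: >0, s = 33+4 = 37
e=1: >0, s = 37+1 = 38
e=2: >0, s = 38+2 = 40
e=2: >0, s = 40+2 = 42

42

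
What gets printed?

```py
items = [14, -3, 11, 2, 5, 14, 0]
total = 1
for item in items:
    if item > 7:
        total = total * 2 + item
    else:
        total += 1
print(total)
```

item=14: >7, total = 1*2+14 = 16
item=-3: not >7, total = 16+1 = 17
item=11: >7, total = 17*2+11 = 45
item=2: not >7, total = 45+1 = 46
item=5: not >7, total = 46+1 = 47
item=14: >7, total = 47*2+14 = 108
item=0: not >7, total = 108+1 = 109

109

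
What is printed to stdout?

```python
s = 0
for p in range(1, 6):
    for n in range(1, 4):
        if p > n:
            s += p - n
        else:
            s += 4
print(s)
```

p=1,n=1: not 1>1, s = 0+4 = 4
p=1,n=2: not 1>2, s = 4+4 = 8
p=1,n=3: not 1>3, s = 8+4 = 12
p=2,n=1: 2>1, s = 12+1 = 13
p=2,n=2: not 2>2, s = 13+4 = 17
p=2,n=3: not 2>3, s = 17+4 = 21
p=3,n=1: 3>1, s = 21+2 = 23
p=3,n=2: 3>2, s = 23+1 = 24
p=3,n=3: not 3>3, s = 24+4 = 28
p=4,n=1: 4>1, s = 28+3 = 31
p=4,n=2: 4>2, s = 31+2 = 33
p=4,n=3: 4>3, s = 33+1 = 34
p=5,n=1: 5>1, s = 34+4 = 38
p=5,n=2: 5>2, s = 38+3 = 41
p=5,n=3: 5>3, s = 41+2 = 43

43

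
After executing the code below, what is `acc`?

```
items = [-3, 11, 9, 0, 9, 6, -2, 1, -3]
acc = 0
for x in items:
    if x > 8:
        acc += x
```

x=-3: not >8
x=11: >8, acc = 0+11 = 11
x=9: >8, acc = 11+9 = 20
x=0: not >8
x=9: >8, acc = 20+9 = 29
x=6: not >8
x=-2: not >8
x=1: not >8
x=-3: not >8

29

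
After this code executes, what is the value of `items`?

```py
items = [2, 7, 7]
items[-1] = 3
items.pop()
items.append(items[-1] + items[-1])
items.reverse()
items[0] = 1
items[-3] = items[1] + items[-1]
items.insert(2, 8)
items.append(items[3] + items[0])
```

[9, 7, 8, 2, 11]

items[-1] = 3 → [2, 7, 3]
pop() removes 3 → [2, 7]
append items[-1]+items[-1] = 7+7 = 14 → [2, 7, 14]
reverse → [14, 7, 2]
items[0] = 1 → [1, 7, 2]
items[-3] = items[1]+items[-1] = 7+2 = 9 → [9, 7, 2]
insert 8 at 2 → [9, 7, 8, 2]
append items[3]+items[0] = 2+9 = 11 → [9, 7, 8, 2, 11]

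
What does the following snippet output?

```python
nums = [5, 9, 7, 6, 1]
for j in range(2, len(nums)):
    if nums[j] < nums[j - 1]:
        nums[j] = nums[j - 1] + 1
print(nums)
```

j=2: 7<9, nums[2] = 9+1 = 10 → [5, 9, 10, 6, 1]
j=3: 6<10, nums[3] = 10+1 = 11 → [5, 9, 10, 11, 1]
j=4: 1<11, nums[4] = 11+1 = 12 → [5, 9, 10, 11, 12]

[5, 9, 10, 11, 12]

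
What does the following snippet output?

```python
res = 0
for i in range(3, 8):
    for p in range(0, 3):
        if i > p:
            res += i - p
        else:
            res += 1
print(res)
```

i=3,p=0: 3>0, res = 0+3 = 3
i=3,p=1: 3>1, res = 3+2 = 5
i=3,p=2: 3>2, res = 5+1 = 6
i=4,p=0: 4>0, res = 6+4 = 10
i=4,p=1: 4>1, res = 10+3 = 13
i=4,p=2: 4>2, res = 13+2 = 15
i=5,p=0: 5>0, res = 15+5 = 20
i=5,p=1: 5>1, res = 20+4 = 24
i=5,p=2: 5>2, res = 24+3 = 27
i=6,p=0: 6>0, res = 27+6 = 33
i=6,p=1: 6>1, res = 33+5 = 38
i=6,p=2: 6>2, res = 38+4 = 42
i=7,p=0: 7>0, res = 42+7 = 49
i=7,p=1: 7>1, res = 49+6 = 55
i=7,p=2: 7>2, res = 55+5 = 60

60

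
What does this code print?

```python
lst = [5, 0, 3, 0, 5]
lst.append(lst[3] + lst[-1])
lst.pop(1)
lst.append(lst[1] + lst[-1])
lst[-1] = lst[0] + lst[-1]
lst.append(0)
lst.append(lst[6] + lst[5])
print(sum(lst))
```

44

append lst[3]+lst[-1] = 0+5 = 5 → [5, 0, 3, 0, 5, 5]
pop(1) removes 0 → [5, 3, 0, 5, 5]
append lst[1]+lst[-1] = 3+5 = 8 → [5, 3, 0, 5, 5, 8]
lst[-1] = lst[0]+lst[-1] = 5+8 = 13 → [5, 3, 0, 5, 5, 13]
append 0 → [5, 3, 0, 5, 5, 13, 0]
append lst[6]+lst[5] = 0+13 = 13 → [5, 3, 0, 5, 5, 13, 0, 13]
sum = 44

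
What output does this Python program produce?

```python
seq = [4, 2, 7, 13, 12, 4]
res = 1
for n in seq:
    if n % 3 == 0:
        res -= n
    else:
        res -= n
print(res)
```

-41

n=4: not %3==0, res = 1-4 = -3
n=2: not %3==0, res = (-3)-2 = -5
n=7: not %3==0, res = (-5)-7 = -12
n=13: not %3==0, res = (-12)-13 = -25
n=12: %3==0, res = (-25)-12 = -37
n=4: not %3==0, res = (-37)-4 = -41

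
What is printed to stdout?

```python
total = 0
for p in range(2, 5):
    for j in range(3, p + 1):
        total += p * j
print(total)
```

37

p=3,j=3: total = 0+9 = 9
p=4,j=3: total = 9+12 = 21
p=4,j=4: total = 21+16 = 37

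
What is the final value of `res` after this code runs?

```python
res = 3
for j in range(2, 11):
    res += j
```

57

j=2: res = 3+2 = 5
j=3: res = 5+3 = 8
j=4: res = 8+4 = 12
j=5: res = 12+5 = 17
j=6: res = 17+6 = 23
j=7: res = 23+7 = 30
j=8: res = 30+8 = 38
j=9: res = 38+9 = 47
j=10: res = 47+10 = 57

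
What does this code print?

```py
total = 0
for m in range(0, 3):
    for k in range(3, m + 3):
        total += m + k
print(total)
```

m=1,k=3: total = 0+4 = 4
m=2,k=3: total = 4+5 = 9
m=2,k=4: total = 9+6 = 15

15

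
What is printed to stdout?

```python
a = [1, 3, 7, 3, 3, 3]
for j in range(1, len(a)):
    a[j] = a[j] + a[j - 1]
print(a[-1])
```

j=1: a[1] = 3+1 = 4 → [1, 4, 7, 3, 3, 3]
j=2: a[2] = 7+4 = 11 → [1, 4, 11, 3, 3, 3]
j=3: a[3] = 3+11 = 14 → [1, 4, 11, 14, 3, 3]
j=4: a[4] = 3+14 = 17 → [1, 4, 11, 14, 17, 3]
j=5: a[5] = 3+17 = 20 → [1, 4, 11, 14, 17, 20]

20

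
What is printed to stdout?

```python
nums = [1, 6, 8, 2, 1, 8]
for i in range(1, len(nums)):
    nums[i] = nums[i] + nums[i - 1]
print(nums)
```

[1, 7, 15, 17, 18, 26]

i=1: nums[1] = 6+1 = 7 → [1, 7, 8, 2, 1, 8]
i=2: nums[2] = 8+7 = 15 → [1, 7, 15, 2, 1, 8]
i=3: nums[3] = 2+15 = 17 → [1, 7, 15, 17, 1, 8]
i=4: nums[4] = 1+17 = 18 → [1, 7, 15, 17, 18, 8]
i=5: nums[5] = 8+18 = 26 → [1, 7, 15, 17, 18, 26]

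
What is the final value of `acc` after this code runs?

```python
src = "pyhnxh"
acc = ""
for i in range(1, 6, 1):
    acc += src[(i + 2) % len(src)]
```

i=1: add src[3]='n' → 'n'
i=2: add src[4]='x' → 'nx'
i=3: add src[5]='h' → 'nxh'
i=4: add src[0]='p' → 'nxhp'
i=5: add src[1]='y' → 'nxhpy'

'nxhpy'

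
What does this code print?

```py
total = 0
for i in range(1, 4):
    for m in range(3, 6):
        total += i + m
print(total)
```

i=1,m=3: total = 0+4 = 4
i=1,m=4: total = 4+5 = 9
i=1,m=5: total = 9+6 = 15
i=2,m=3: total = 15+5 = 20
i=2,m=4: total = 20+6 = 26
i=2,m=5: total = 26+7 = 33
i=3,m=3: total = 33+6 = 39
i=3,m=4: total = 39+7 = 46
i=3,m=5: total = 46+8 = 54

54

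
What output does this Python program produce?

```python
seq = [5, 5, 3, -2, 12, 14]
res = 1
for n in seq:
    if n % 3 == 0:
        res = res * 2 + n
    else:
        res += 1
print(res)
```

33

n=5: not %3==0, res = 1+1 = 2
n=5: not %3==0, res = 2+1 = 3
n=3: %3==0, res = 3*2+3 = 9
n=-2: not %3==0, res = 9+1 = 10
n=12: %3==0, res = 10*2+12 = 32
n=14: not %3==0, res = 32+1 = 33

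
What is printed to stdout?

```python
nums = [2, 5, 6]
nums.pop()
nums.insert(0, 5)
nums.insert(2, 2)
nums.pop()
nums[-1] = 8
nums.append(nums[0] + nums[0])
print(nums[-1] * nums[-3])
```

20

pop() removes 6 → [2, 5]
insert 5 at 0 → [5, 2, 5]
insert 2 at 2 → [5, 2, 2, 5]
pop() removes 5 → [5, 2, 2]
nums[-1] = 8 → [5, 2, 8]
append nums[0]+nums[0] = 5+5 = 10 → [5, 2, 8, 10]
nums[-1]*nums[-3] = 10*2 = 20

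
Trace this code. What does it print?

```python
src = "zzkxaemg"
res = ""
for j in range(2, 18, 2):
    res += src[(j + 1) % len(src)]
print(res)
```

j=2: add src[3]='x' → 'x'
j=4: add src[5]='e' → 'xe'
j=6: add src[7]='g' → 'xeg'
j=8: add src[1]='z' → 'xegz'
j=10: add src[3]='x' → 'xegzx'
j=12: add src[5]='e' → 'xegzxe'
j=14: add src[7]='g' → 'xegzxeg'
j=16: add src[1]='z' → 'xegzxegz'

xegzxegz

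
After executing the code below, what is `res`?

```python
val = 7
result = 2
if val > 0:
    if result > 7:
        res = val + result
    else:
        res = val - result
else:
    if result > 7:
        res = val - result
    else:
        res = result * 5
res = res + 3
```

val=7, result=2
val > 0 is True; result > 7 is False
→ res = val - result = 5
res = 5+3 = 8

8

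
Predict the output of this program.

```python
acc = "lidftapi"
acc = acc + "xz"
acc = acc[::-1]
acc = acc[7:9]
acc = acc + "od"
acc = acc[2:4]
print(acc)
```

+ 'xz' → 'lidftapixz'
reverse → 'zxipatfdil'
slice [7:9] → 'di'
+ 'od' → 'diod'
slice [2:4] → 'od'

od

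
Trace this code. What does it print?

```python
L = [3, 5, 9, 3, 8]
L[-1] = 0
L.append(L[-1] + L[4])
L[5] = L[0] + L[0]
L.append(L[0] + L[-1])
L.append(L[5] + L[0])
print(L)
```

L[-1] = 0 → [3, 5, 9, 3, 0]
append L[-1]+L[4] = 0+0 = 0 → [3, 5, 9, 3, 0, 0]
L[5] = L[0]+L[0] = 3+3 = 6 → [3, 5, 9, 3, 0, 6]
append L[0]+L[-1] = 3+6 = 9 → [3, 5, 9, 3, 0, 6, 9]
append L[5]+L[0] = 6+3 = 9 → [3, 5, 9, 3, 0, 6, 9, 9]

[3, 5, 9, 3, 0, 6, 9, 9]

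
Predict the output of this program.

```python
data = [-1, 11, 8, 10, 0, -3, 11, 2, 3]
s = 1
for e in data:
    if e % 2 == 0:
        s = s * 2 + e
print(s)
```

122

e=-1: not even
e=11: not even
e=8: even, s = 1*2+8 = 10
e=10: even, s = 10*2+10 = 30
e=0: even, s = 30*2+0 = 60
e=-3: not even
e=11: not even
e=2: even, s = 60*2+2 = 122
e=3: not even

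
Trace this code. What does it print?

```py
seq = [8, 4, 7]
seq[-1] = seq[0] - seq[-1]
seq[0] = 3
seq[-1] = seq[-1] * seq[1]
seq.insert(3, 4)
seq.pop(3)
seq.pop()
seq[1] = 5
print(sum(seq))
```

seq[-1] = seq[0]-seq[-1] = 8-7 = 1 → [8, 4, 1]
seq[0] = 3 → [3, 4, 1]
seq[-1] = seq[-1]*seq[1] = 1*4 = 4 → [3, 4, 4]
insert 4 at 3 → [3, 4, 4, 4]
pop(3) removes 4 → [3, 4, 4]
pop() removes 4 → [3, 4]
seq[1] = 5 → [3, 5]
sum = 8

8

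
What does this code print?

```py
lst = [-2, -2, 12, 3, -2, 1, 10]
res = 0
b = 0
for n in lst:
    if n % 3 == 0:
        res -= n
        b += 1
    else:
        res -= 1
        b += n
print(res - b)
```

n=-2: not %3==0, res = 0-1 = -1; b=-2
n=-2: not %3==0, res = (-1)-1 = -2; b=-4
n=12: %3==0, res = (-2)-12 = -14; b=-3
n=3: %3==0, res = (-14)-3 = -17; b=-2
n=-2: not %3==0, res = (-17)-1 = -18; b=-4
n=1: not %3==0, res = (-18)-1 = -19; b=-3
n=10: not %3==0, res = (-19)-1 = -20; b=7
res-b = (-20)-7 = -27

-27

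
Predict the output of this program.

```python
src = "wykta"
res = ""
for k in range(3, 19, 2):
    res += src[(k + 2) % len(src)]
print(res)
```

wkaytwka

k=3: add src[0]='w' → 'w'
k=5: add src[2]='k' → 'wk'
k=7: add src[4]='a' → 'wka'
k=9: add src[1]='y' → 'wkay'
k=11: add src[3]='t' → 'wkayt'
k=13: add src[0]='w' → 'wkaytw'
k=15: add src[2]='k' → 'wkaytwk'
k=17: add src[4]='a' → 'wkaytwka'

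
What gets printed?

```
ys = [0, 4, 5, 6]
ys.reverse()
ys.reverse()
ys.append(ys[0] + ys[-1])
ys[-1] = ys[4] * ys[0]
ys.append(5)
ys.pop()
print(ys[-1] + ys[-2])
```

6

reverse → [6, 5, 4, 0]
reverse → [0, 4, 5, 6]
append ys[0]+ys[-1] = 0+6 = 6 → [0, 4, 5, 6, 6]
ys[-1] = ys[4]*ys[0] = 6*0 = 0 → [0, 4, 5, 6, 0]
append 5 → [0, 4, 5, 6, 0, 5]
pop() removes 5 → [0, 4, 5, 6, 0]
ys[-1]+ys[-2] = 0+6 = 6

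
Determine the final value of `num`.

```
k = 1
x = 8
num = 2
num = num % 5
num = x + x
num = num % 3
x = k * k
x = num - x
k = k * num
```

1

num = 2%5 = 2
num = 8+8 = 16
num = 16%3 = 1
x = 1*1 = 1
x = 1-1 = 0
k = 1*1 = 1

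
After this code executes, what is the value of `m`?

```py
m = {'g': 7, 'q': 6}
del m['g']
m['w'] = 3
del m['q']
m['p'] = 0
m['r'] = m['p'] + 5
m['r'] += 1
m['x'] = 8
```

{'w': 3, 'p': 0, 'r': 6, 'x': 8}

del 'g' → {'q': 6}
m['w'] = 3 → {'q': 6, 'w': 3}
del 'q' → {'w': 3}
m['p'] = 0 → {'w': 3, 'p': 0}
m['r'] = m['p']+5 = 5 → {'w': 3, 'p': 0, 'r': 5}
m['r'] = 5+1 = 6 → {'w': 3, 'p': 0, 'r': 6}
m['x'] = 8 → {'w': 3, 'p': 0, 'r': 6, 'x': 8}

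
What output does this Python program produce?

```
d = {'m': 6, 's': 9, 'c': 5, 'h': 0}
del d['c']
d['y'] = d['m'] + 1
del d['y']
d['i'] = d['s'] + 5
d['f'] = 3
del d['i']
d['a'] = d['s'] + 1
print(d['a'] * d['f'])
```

del 'c' → {'m': 6, 's': 9, 'h': 0}
d['y'] = d['m']+1 = 7 → {'m': 6, 's': 9, 'h': 0, 'y': 7}
del 'y' → {'m': 6, 's': 9, 'h': 0}
d['i'] = d['s']+5 = 14 → {'m': 6, 's': 9, 'h': 0, 'i': 14}
d['f'] = 3 → {'m': 6, 's': 9, 'h': 0, 'i': 14, 'f': 3}
del 'i' → {'m': 6, 's': 9, 'h': 0, 'f': 3}
d['a'] = d['s']+1 = 10 → {'m': 6, 's': 9, 'h': 0, 'f': 3, 'a': 10}
d['a']*d['f'] = 10*3 = 30

30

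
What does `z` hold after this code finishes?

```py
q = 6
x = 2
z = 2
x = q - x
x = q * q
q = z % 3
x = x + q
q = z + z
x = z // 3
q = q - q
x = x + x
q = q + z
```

x = 6-2 = 4
x = 6*6 = 36
q = 2%3 = 2
x = 36+2 = 38
q = 2+2 = 4
x = 2//3 = 0
q = 4-4 = 0
x = 0+0 = 0
q = 0+2 = 2

2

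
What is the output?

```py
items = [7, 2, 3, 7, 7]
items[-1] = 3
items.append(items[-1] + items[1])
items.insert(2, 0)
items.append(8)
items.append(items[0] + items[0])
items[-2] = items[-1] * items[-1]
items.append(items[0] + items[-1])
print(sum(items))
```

items[-1] = 3 → [7, 2, 3, 7, 3]
append items[-1]+items[1] = 3+2 = 5 → [7, 2, 3, 7, 3, 5]
insert 0 at 2 → [7, 2, 0, 3, 7, 3, 5]
append 8 → [7, 2, 0, 3, 7, 3, 5, 8]
append items[0]+items[0] = 7+7 = 14 → [7, 2, 0, 3, 7, 3, 5, 8, 14]
items[-2] = items[-1]*items[-1] = 14*14 = 196 → [7, 2, 0, 3, 7, 3, 5, 196, 14]
append items[0]+items[-1] = 7+14 = 21 → [7, 2, 0, 3, 7, 3, 5, 196, 14, 21]
sum = 258

258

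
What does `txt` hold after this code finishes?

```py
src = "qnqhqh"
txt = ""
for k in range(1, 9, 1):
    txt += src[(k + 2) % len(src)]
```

k=1: add src[3]='h' → 'h'
k=2: add src[4]='q' → 'hq'
k=3: add src[5]='h' → 'hqh'
k=4: add src[0]='q' → 'hqhq'
k=5: add src[1]='n' → 'hqhqn'
k=6: add src[2]='q' → 'hqhqnq'
k=7: add src[3]='h' → 'hqhqnqh'
k=8: add src[4]='q' → 'hqhqnqhq'

'hqhqnqhq'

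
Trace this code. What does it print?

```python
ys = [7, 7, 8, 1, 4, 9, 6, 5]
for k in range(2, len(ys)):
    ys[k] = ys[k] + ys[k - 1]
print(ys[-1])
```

40

k=2: ys[2] = 8+7 = 15 → [7, 7, 15, 1, 4, 9, 6, 5]
k=3: ys[3] = 1+15 = 16 → [7, 7, 15, 16, 4, 9, 6, 5]
k=4: ys[4] = 4+16 = 20 → [7, 7, 15, 16, 20, 9, 6, 5]
k=5: ys[5] = 9+20 = 29 → [7, 7, 15, 16, 20, 29, 6, 5]
k=6: ys[6] = 6+29 = 35 → [7, 7, 15, 16, 20, 29, 35, 5]
k=7: ys[7] = 5+35 = 40 → [7, 7, 15, 16, 20, 29, 35, 40]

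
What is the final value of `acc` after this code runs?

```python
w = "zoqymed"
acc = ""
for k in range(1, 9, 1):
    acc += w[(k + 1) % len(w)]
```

k=1: add w[2]='q' → 'q'
k=2: add w[3]='y' → 'qy'
k=3: add w[4]='m' → 'qym'
k=4: add w[5]='e' → 'qyme'
k=5: add w[6]='d' → 'qymed'
k=6: add w[0]='z' → 'qymedz'
k=7: add w[1]='o' → 'qymedzo'
k=8: add w[2]='q' → 'qymedzoq'

'qymedzoq'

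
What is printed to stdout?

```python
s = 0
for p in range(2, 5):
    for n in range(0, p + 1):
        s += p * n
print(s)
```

p=2,n=0: s = 0+0 = 0
p=2,n=1: s = 0+2 = 2
p=2,n=2: s = 2+4 = 6
p=3,n=0: s = 6+0 = 6
p=3,n=1: s = 6+3 = 9
p=3,n=2: s = 9+6 = 15
p=3,n=3: s = 15+9 = 24
p=4,n=0: s = 24+0 = 24
p=4,n=1: s = 24+4 = 28
p=4,n=2: s = 28+8 = 36
p=4,n=3: s = 36+12 = 48
p=4,n=4: s = 48+16 = 64

64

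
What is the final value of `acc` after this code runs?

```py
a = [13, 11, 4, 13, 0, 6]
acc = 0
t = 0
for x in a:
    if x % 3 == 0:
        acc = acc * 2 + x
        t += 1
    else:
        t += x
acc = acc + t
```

49

x=13: not %3==0; t=13
x=11: not %3==0; t=24
x=4: not %3==0; t=28
x=13: not %3==0; t=41
x=0: %3==0, acc = 0*2+0 = 0; t=42
x=6: %3==0, acc = 0*2+6 = 6; t=43
acc+t = 6+43 = 49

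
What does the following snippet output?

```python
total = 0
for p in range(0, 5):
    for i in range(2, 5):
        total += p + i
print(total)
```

75

p=0,i=2: total = 0+2 = 2
p=0,i=3: total = 2+3 = 5
p=0,i=4: total = 5+4 = 9
p=1,i=2: total = 9+3 = 12
p=1,i=3: total = 12+4 = 16
p=1,i=4: total = 16+5 = 21
p=2,i=2: total = 21+4 = 25
p=2,i=3: total = 25+5 = 30
p=2,i=4: total = 30+6 = 36
p=3,i=2: total = 36+5 = 41
p=3,i=3: total = 41+6 = 47
p=3,i=4: total = 47+7 = 54
p=4,i=2: total = 54+6 = 60
p=4,i=3: total = 60+7 = 67
p=4,i=4: total = 67+8 = 75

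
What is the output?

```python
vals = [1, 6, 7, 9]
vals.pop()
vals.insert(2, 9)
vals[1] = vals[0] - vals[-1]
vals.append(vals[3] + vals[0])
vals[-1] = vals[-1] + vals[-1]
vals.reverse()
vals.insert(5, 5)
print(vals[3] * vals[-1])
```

-30

pop() removes 9 → [1, 6, 7]
insert 9 at 2 → [1, 6, 9, 7]
vals[1] = vals[0]-vals[-1] = 1-7 = -6 → [1, -6, 9, 7]
append vals[3]+vals[0] = 7+1 = 8 → [1, -6, 9, 7, 8]
vals[-1] = vals[-1]+vals[-1] = 8+8 = 16 → [1, -6, 9, 7, 16]
reverse → [16, 7, 9, -6, 1]
insert 5 at 5 → [16, 7, 9, -6, 1, 5]
vals[3]*vals[-1] = (-6)*5 = -30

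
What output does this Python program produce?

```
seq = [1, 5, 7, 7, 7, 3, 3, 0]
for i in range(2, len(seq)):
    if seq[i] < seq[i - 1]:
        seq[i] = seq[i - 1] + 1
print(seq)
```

[1, 5, 7, 7, 7, 8, 9, 10]

i=2: 7>=5, unchanged → [1, 5, 7, 7, 7, 3, 3, 0]
i=3: 7>=7, unchanged → [1, 5, 7, 7, 7, 3, 3, 0]
i=4: 7>=7, unchanged → [1, 5, 7, 7, 7, 3, 3, 0]
i=5: 3<7, seq[5] = 7+1 = 8 → [1, 5, 7, 7, 7, 8, 3, 0]
i=6: 3<8, seq[6] = 8+1 = 9 → [1, 5, 7, 7, 7, 8, 9, 0]
i=7: 0<9, seq[7] = 9+1 = 10 → [1, 5, 7, 7, 7, 8, 9, 10]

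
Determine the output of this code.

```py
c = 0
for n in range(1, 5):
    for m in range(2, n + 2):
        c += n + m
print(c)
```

60

n=1,m=2: c = 0+3 = 3
n=2,m=2: c = 3+4 = 7
n=2,m=3: c = 7+5 = 12
n=3,m=2: c = 12+5 = 17
n=3,m=3: c = 17+6 = 23
n=3,m=4: c = 23+7 = 30
n=4,m=2: c = 30+6 = 36
n=4,m=3: c = 36+7 = 43
n=4,m=4: c = 43+8 = 51
n=4,m=5: c = 51+9 = 60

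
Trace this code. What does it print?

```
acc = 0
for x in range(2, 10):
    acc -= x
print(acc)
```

x=2: acc = 0-2 = -2
x=3: acc = (-2)-3 = -5
x=4: acc = (-5)-4 = -9
x=5: acc = (-9)-5 = -14
x=6: acc = (-14)-6 = -20
x=7: acc = (-20)-7 = -27
x=8: acc = (-27)-8 = -35
x=9: acc = (-35)-9 = -44

-44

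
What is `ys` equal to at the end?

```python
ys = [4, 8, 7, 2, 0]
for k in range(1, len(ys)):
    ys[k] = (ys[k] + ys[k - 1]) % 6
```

[4, 0, 1, 3, 3]

k=1: ys[1] = (8+4)%6 = 0 → [4, 0, 7, 2, 0]
k=2: ys[2] = (7+0)%6 = 1 → [4, 0, 1, 2, 0]
k=3: ys[3] = (2+1)%6 = 3 → [4, 0, 1, 3, 0]
k=4: ys[4] = (0+3)%6 = 3 → [4, 0, 1, 3, 3]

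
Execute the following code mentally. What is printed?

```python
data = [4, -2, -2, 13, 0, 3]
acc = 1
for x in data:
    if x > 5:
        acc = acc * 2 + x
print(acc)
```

x=4: not >5
x=-2: not >5
x=-2: not >5
x=13: >5, acc = 1*2+13 = 15
x=0: not >5
x=3: not >5

15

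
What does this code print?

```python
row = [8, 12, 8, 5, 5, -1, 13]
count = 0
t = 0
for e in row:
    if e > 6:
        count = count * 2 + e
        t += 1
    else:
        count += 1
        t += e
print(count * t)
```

e=8: >6, count = 0*2+8 = 8; t=1
e=12: >6, count = 8*2+12 = 28; t=2
e=8: >6, count = 28*2+8 = 64; t=3
e=5: not >6, count = 64+1 = 65; t=8
e=5: not >6, count = 65+1 = 66; t=13
e=-1: not >6, count = 66+1 = 67; t=12
e=13: >6, count = 67*2+13 = 147; t=13
count*t = 147*13 = 1911

1911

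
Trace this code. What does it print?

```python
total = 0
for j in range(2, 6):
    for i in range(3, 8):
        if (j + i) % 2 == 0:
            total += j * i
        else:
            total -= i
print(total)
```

130

j=2,i=3: odd sum, total = 0-3 = -3
j=2,i=4: even sum, total = (-3)+8 = 5
j=2,i=5: odd sum, total = 5-5 = 0
j=2,i=6: even sum, total = 0+12 = 12
j=2,i=7: odd sum, total = 12-7 = 5
j=3,i=3: even sum, total = 5+9 = 14
j=3,i=4: odd sum, total = 14-4 = 10
j=3,i=5: even sum, total = 10+15 = 25
j=3,i=6: odd sum, total = 25-6 = 19
j=3,i=7: even sum, total = 19+21 = 40
j=4,i=3: odd sum, total = 40-3 = 37
j=4,i=4: even sum, total = 37+16 = 53
j=4,i=5: odd sum, total = 53-5 = 48
j=4,i=6: even sum, total = 48+24 = 72
j=4,i=7: odd sum, total = 72-7 = 65
j=5,i=3: even sum, total = 65+15 = 80
j=5,i=4: odd sum, total = 80-4 = 76
j=5,i=5: even sum, total = 76+25 = 101
j=5,i=6: odd sum, total = 101-6 = 95
j=5,i=7: even sum, total = 95+35 = 130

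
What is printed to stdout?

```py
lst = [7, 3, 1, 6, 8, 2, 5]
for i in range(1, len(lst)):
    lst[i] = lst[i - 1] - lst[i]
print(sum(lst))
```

-31

i=1: lst[1] = 7-3 = 4 → [7, 4, 1, 6, 8, 2, 5]
i=2: lst[2] = 4-1 = 3 → [7, 4, 3, 6, 8, 2, 5]
i=3: lst[3] = 3-6 = -3 → [7, 4, 3, -3, 8, 2, 5]
i=4: lst[4] = (-3)-8 = -11 → [7, 4, 3, -3, -11, 2, 5]
i=5: lst[5] = (-11)-2 = -13 → [7, 4, 3, -3, -11, -13, 5]
i=6: lst[6] = (-13)-5 = -18 → [7, 4, 3, -3, -11, -13, -18]
sum = -31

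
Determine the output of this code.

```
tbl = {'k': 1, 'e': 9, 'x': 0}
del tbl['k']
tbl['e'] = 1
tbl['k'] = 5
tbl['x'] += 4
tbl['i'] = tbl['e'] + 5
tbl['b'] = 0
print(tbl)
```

{'e': 1, 'x': 4, 'k': 5, 'i': 6, 'b': 0}

del 'k' → {'e': 9, 'x': 0}
tbl['e'] = 1 → {'e': 1, 'x': 0}
tbl['k'] = 5 → {'e': 1, 'x': 0, 'k': 5}
tbl['x'] = 0+4 = 4 → {'e': 1, 'x': 4, 'k': 5}
tbl['i'] = tbl['e']+5 = 6 → {'e': 1, 'x': 4, 'k': 5, 'i': 6}
tbl['b'] = 0 → {'e': 1, 'x': 4, 'k': 5, 'i': 6, 'b': 0}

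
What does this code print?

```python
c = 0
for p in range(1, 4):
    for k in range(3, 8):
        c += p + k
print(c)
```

p=1,k=3: c = 0+4 = 4
p=1,k=4: c = 4+5 = 9
p=1,k=5: c = 9+6 = 15
p=1,k=6: c = 15+7 = 22
p=1,k=7: c = 22+8 = 30
p=2,k=3: c = 30+5 = 35
p=2,k=4: c = 35+6 = 41
p=2,k=5: c = 41+7 = 48
p=2,k=6: c = 48+8 = 56
p=2,k=7: c = 56+9 = 65
p=3,k=3: c = 65+6 = 71
p=3,k=4: c = 71+7 = 78
p=3,k=5: c = 78+8 = 86
p=3,k=6: c = 86+9 = 95
p=3,k=7: c = 95+10 = 105

105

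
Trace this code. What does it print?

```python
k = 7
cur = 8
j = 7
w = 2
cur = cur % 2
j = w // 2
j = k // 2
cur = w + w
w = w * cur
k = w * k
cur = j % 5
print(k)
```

cur = 8%2 = 0
j = 2//2 = 1
j = 7//2 = 3
cur = 2+2 = 4
w = 2*4 = 8
k = 8*7 = 56
cur = 3%5 = 3

56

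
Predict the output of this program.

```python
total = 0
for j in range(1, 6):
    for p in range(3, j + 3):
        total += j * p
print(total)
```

250

j=1,p=3: total = 0+3 = 3
j=2,p=3: total = 3+6 = 9
j=2,p=4: total = 9+8 = 17
j=3,p=3: total = 17+9 = 26
j=3,p=4: total = 26+12 = 38
j=3,p=5: total = 38+15 = 53
j=4,p=3: total = 53+12 = 65
j=4,p=4: total = 65+16 = 81
j=4,p=5: total = 81+20 = 101
j=4,p=6: total = 101+24 = 125
j=5,p=3: total = 125+15 = 140
j=5,p=4: total = 140+20 = 160
j=5,p=5: total = 160+25 = 185
j=5,p=6: total = 185+30 = 215
j=5,p=7: total = 215+35 = 250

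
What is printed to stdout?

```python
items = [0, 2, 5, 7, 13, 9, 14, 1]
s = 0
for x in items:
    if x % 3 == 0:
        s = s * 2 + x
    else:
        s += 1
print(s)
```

19

x=0: %3==0, s = 0*2+0 = 0
x=2: not %3==0, s = 0+1 = 1
x=5: not %3==0, s = 1+1 = 2
x=7: not %3==0, s = 2+1 = 3
x=13: not %3==0, s = 3+1 = 4
x=9: %3==0, s = 4*2+9 = 17
x=14: not %3==0, s = 17+1 = 18
x=1: not %3==0, s = 18+1 = 19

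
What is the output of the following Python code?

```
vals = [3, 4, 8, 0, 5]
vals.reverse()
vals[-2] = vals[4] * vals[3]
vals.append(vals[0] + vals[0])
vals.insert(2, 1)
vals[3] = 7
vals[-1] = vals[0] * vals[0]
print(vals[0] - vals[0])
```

0

reverse → [5, 0, 8, 4, 3]
vals[-2] = vals[4]*vals[3] = 3*4 = 12 → [5, 0, 8, 12, 3]
append vals[0]+vals[0] = 5+5 = 10 → [5, 0, 8, 12, 3, 10]
insert 1 at 2 → [5, 0, 1, 8, 12, 3, 10]
vals[3] = 7 → [5, 0, 1, 7, 12, 3, 10]
vals[-1] = vals[0]*vals[0] = 5*5 = 25 → [5, 0, 1, 7, 12, 3, 25]
vals[0]-vals[0] = 5-5 = 0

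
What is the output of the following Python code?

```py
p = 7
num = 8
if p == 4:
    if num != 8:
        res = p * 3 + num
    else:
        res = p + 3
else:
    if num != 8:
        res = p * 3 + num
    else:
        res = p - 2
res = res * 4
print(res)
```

20

p=7, num=8
p == 4 is False; num != 8 is False
→ res = p - 2 = 5
res = 5*4 = 20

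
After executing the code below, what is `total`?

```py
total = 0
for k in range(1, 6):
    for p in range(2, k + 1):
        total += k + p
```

k=2,p=2: total = 0+4 = 4
k=3,p=2: total = 4+5 = 9
k=3,p=3: total = 9+6 = 15
k=4,p=2: total = 15+6 = 21
k=4,p=3: total = 21+7 = 28
k=4,p=4: total = 28+8 = 36
k=5,p=2: total = 36+7 = 43
k=5,p=3: total = 43+8 = 51
k=5,p=4: total = 51+9 = 60
k=5,p=5: total = 60+10 = 70

70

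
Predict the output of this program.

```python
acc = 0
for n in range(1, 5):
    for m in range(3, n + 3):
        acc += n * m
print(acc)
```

125

n=1,m=3: acc = 0+3 = 3
n=2,m=3: acc = 3+6 = 9
n=2,m=4: acc = 9+8 = 17
n=3,m=3: acc = 17+9 = 26
n=3,m=4: acc = 26+12 = 38
n=3,m=5: acc = 38+15 = 53
n=4,m=3: acc = 53+12 = 65
n=4,m=4: acc = 65+16 = 81
n=4,m=5: acc = 81+20 = 101
n=4,m=6: acc = 101+24 = 125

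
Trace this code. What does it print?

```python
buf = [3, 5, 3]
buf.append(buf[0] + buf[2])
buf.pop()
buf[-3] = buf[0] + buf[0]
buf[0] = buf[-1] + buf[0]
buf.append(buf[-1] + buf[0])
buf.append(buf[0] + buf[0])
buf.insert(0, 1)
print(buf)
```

append buf[0]+buf[2] = 3+3 = 6 → [3, 5, 3, 6]
pop() removes 6 → [3, 5, 3]
buf[-3] = buf[0]+buf[0] = 3+3 = 6 → [6, 5, 3]
buf[0] = buf[-1]+buf[0] = 3+6 = 9 → [9, 5, 3]
append buf[-1]+buf[0] = 3+9 = 12 → [9, 5, 3, 12]
append buf[0]+buf[0] = 9+9 = 18 → [9, 5, 3, 12, 18]
insert 1 at 0 → [1, 9, 5, 3, 12, 18]

[1, 9, 5, 3, 12, 18]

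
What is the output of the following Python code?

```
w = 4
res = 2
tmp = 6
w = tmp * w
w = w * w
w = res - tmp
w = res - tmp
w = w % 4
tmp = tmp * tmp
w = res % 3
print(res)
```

2

w = 6*4 = 24
w = 24*24 = 576
w = 2-6 = -4
w = 2-6 = -4
w = (-4)%4 = 0
tmp = 6*6 = 36
w = 2%3 = 2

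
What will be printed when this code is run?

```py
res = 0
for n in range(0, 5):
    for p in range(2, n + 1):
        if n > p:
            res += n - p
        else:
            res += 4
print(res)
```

16

n=2,p=2: not 2>2, res = 0+4 = 4
n=3,p=2: 3>2, res = 4+1 = 5
n=3,p=3: not 3>3, res = 5+4 = 9
n=4,p=2: 4>2, res = 9+2 = 11
n=4,p=3: 4>3, res = 11+1 = 12
n=4,p=4: not 4>4, res = 12+4 = 16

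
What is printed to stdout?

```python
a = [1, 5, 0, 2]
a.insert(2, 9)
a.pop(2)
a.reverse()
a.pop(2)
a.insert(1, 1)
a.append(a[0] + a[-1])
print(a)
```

insert 9 at 2 → [1, 5, 9, 0, 2]
pop(2) removes 9 → [1, 5, 0, 2]
reverse → [2, 0, 5, 1]
pop(2) removes 5 → [2, 0, 1]
insert 1 at 1 → [2, 1, 0, 1]
append a[0]+a[-1] = 2+1 = 3 → [2, 1, 0, 1, 3]

[2, 1, 0, 1, 3]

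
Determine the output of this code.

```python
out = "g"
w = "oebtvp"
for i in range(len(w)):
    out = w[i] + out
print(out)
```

pvtbeog

i=0: prepend 'o' → 'og'
i=1: prepend 'e' → 'eog'
i=2: prepend 'b' → 'beog'
i=3: prepend 't' → 'tbeog'
i=4: prepend 'v' → 'vtbeog'
i=5: prepend 'p' → 'pvtbeog'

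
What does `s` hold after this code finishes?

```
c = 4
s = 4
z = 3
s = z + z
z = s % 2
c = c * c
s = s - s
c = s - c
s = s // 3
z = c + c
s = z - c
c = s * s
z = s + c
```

s = 3+3 = 6
z = 6%2 = 0
c = 4*4 = 16
s = 6-6 = 0
c = 0-16 = -16
s = 0//3 = 0
z = (-16)+(-16) = -32
s = (-32)-(-16) = -16
c = (-16)*(-16) = 256
z = (-16)+256 = 240

-16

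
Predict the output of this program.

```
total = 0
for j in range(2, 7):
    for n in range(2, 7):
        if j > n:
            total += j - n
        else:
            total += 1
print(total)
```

j=2,n=2: not 2>2, total = 0+1 = 1
j=2,n=3: not 2>3, total = 1+1 = 2
j=2,n=4: not 2>4, total = 2+1 = 3
j=2,n=5: not 2>5, total = 3+1 = 4
j=2,n=6: not 2>6, total = 4+1 = 5
j=3,n=2: 3>2, total = 5+1 = 6
j=3,n=3: not 3>3, total = 6+1 = 7
j=3,n=4: not 3>4, total = 7+1 = 8
j=3,n=5: not 3>5, total = 8+1 = 9
j=3,n=6: not 3>6, total = 9+1 = 10
j=4,n=2: 4>2, total = 10+2 = 12
j=4,n=3: 4>3, total = 12+1 = 13
j=4,n=4: not 4>4, total = 13+1 = 14
j=4,n=5: not 4>5, total = 14+1 = 15
j=4,n=6: not 4>6, total = 15+1 = 16
j=5,n=2: 5>2, total = 16+3 = 19
j=5,n=3: 5>3, total = 19+2 = 21
j=5,n=4: 5>4, total = 21+1 = 22
j=5,n=5: not 5>5, total = 22+1 = 23
j=5,n=6: not 5>6, total = 23+1 = 24
j=6,n=2: 6>2, total = 24+4 = 28
j=6,n=3: 6>3, total = 28+3 = 31
j=6,n=4: 6>4, total = 31+2 = 33
j=6,n=5: 6>5, total = 33+1 = 34
j=6,n=6: not 6>6, total = 34+1 = 35

35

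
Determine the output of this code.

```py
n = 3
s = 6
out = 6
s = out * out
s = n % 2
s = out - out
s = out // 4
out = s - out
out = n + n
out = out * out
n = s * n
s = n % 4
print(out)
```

36

s = 6*6 = 36
s = 3%2 = 1
s = 6-6 = 0
s = 6//4 = 1
out = 1-6 = -5
out = 3+3 = 6
out = 6*6 = 36
n = 1*3 = 3
s = 3%4 = 3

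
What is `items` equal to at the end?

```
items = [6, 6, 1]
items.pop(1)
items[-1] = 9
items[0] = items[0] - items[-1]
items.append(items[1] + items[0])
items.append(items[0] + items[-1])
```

[-3, 9, 6, 3]

pop(1) removes 6 → [6, 1]
items[-1] = 9 → [6, 9]
items[0] = items[0]-items[-1] = 6-9 = -3 → [-3, 9]
append items[1]+items[0] = 9+(-3) = 6 → [-3, 9, 6]
append items[0]+items[-1] = (-3)+6 = 3 → [-3, 9, 6, 3]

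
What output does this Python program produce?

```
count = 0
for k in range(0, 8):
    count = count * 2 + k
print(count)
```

k=0: count = 0*2+0 = 0
k=1: count = 0*2+1 = 1
k=2: count = 1*2+2 = 4
k=3: count = 4*2+3 = 11
k=4: count = 11*2+4 = 26
k=5: count = 26*2+5 = 57
k=6: count = 57*2+6 = 120
k=7: count = 120*2+7 = 247

247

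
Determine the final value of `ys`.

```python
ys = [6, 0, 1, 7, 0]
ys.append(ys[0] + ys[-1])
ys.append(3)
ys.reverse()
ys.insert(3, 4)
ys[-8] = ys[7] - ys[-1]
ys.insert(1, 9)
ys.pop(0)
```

[9, 6, 0, 4, 7, 1, 0, 6]

append ys[0]+ys[-1] = 6+0 = 6 → [6, 0, 1, 7, 0, 6]
append 3 → [6, 0, 1, 7, 0, 6, 3]
reverse → [3, 6, 0, 7, 1, 0, 6]
insert 4 at 3 → [3, 6, 0, 4, 7, 1, 0, 6]
ys[-8] = ys[7]-ys[-1] = 6-6 = 0 → [0, 6, 0, 4, 7, 1, 0, 6]
insert 9 at 1 → [0, 9, 6, 0, 4, 7, 1, 0, 6]
pop(0) removes 0 → [9, 6, 0, 4, 7, 1, 0, 6]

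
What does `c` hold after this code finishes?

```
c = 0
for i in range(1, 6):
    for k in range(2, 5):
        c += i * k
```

i=1,k=2: c = 0+2 = 2
i=1,k=3: c = 2+3 = 5
i=1,k=4: c = 5+4 = 9
i=2,k=2: c = 9+4 = 13
i=2,k=3: c = 13+6 = 19
i=2,k=4: c = 19+8 = 27
i=3,k=2: c = 27+6 = 33
i=3,k=3: c = 33+9 = 42
i=3,k=4: c = 42+12 = 54
i=4,k=2: c = 54+8 = 62
i=4,k=3: c = 62+12 = 74
i=4,k=4: c = 74+16 = 90
i=5,k=2: c = 90+10 = 100
i=5,k=3: c = 100+15 = 115
i=5,k=4: c = 115+20 = 135

135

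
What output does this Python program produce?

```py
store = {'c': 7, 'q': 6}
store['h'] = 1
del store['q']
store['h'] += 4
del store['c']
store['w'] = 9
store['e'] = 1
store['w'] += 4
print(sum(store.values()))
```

19

store['h'] = 1 → {'c': 7, 'q': 6, 'h': 1}
del 'q' → {'c': 7, 'h': 1}
store['h'] = 1+4 = 5 → {'c': 7, 'h': 5}
del 'c' → {'h': 5}
store['w'] = 9 → {'h': 5, 'w': 9}
store['e'] = 1 → {'h': 5, 'w': 9, 'e': 1}
store['w'] = 9+4 = 13 → {'h': 5, 'w': 13, 'e': 1}
sum of values = 19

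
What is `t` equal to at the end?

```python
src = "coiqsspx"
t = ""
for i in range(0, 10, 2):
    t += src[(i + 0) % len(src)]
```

'cispc'

i=0: add src[0]='c' → 'c'
i=2: add src[2]='i' → 'ci'
i=4: add src[4]='s' → 'cis'
i=6: add src[6]='p' → 'cisp'
i=8: add src[0]='c' → 'cispc'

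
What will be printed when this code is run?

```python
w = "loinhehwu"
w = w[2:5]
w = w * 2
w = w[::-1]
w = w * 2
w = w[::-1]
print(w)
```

slice [2:5] → 'inh'
repeat ×2 → 'inhinh'
reverse → 'hnihni'
repeat ×2 → 'hnihnihnihni'
reverse → 'inhinhinhinh'

inhinhinhinh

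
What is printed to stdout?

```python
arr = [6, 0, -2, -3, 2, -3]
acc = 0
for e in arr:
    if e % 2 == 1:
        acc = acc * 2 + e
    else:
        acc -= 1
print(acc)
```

e=6: not odd, acc = 0-1 = -1
e=0: not odd, acc = (-1)-1 = -2
e=-2: not odd, acc = (-2)-1 = -3
e=-3: odd, acc = (-3)*2+(-3) = -9
e=2: not odd, acc = (-9)-1 = -10
e=-3: odd, acc = (-10)*2+(-3) = -23

-23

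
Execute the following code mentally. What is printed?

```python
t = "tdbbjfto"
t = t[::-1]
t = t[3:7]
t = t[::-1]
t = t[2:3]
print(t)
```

b

reverse → 'otfjbbdt'
slice [3:7] → 'jbbd'
reverse → 'dbbj'
slice [2:3] → 'b'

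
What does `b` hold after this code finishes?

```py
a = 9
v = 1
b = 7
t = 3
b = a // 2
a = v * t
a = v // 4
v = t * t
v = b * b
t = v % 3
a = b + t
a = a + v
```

b = 9//2 = 4
a = 1*3 = 3
a = 1//4 = 0
v = 3*3 = 9
v = 4*4 = 16
t = 16%3 = 1
a = 4+1 = 5
a = 5+16 = 21

4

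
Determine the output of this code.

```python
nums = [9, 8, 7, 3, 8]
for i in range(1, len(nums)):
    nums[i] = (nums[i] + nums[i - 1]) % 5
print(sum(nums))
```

i=1: nums[1] = (8+9)%5 = 2 → [9, 2, 7, 3, 8]
i=2: nums[2] = (7+2)%5 = 4 → [9, 2, 4, 3, 8]
i=3: nums[3] = (3+4)%5 = 2 → [9, 2, 4, 2, 8]
i=4: nums[4] = (8+2)%5 = 0 → [9, 2, 4, 2, 0]
sum = 17

17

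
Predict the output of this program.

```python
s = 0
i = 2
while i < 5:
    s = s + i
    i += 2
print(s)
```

6

i=2: s = 0+2 = 2
i=4: s = 2+4 = 6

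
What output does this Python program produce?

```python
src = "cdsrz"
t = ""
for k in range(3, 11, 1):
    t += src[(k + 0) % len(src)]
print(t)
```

rzcdsrzc

k=3: add src[3]='r' → 'r'
k=4: add src[4]='z' → 'rz'
k=5: add src[0]='c' → 'rzc'
k=6: add src[1]='d' → 'rzcd'
k=7: add src[2]='s' → 'rzcds'
k=8: add src[3]='r' → 'rzcdsr'
k=9: add src[4]='z' → 'rzcdsrz'
k=10: add src[0]='c' → 'rzcdsrzc'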